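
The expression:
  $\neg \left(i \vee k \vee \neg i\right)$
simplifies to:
$\text{False}$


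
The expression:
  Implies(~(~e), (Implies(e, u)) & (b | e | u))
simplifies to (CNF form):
u | ~e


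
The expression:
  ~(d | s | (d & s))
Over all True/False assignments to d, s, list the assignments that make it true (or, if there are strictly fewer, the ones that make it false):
is true only for:
  d=False, s=False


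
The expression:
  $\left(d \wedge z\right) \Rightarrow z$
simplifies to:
$\text{True}$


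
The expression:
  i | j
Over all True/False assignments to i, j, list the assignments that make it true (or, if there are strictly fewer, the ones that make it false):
is false only for:
  i=False, j=False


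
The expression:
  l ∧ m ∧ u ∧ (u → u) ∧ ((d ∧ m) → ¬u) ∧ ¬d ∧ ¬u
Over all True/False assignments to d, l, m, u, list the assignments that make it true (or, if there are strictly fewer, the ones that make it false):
is never true.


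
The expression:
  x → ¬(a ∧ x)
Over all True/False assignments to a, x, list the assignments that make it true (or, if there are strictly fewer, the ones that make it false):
is false only for:
  a=True, x=True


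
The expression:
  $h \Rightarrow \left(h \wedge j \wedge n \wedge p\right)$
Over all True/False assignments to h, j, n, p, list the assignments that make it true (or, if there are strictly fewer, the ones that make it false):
is false only for:
  h=True, j=False, n=False, p=False;
  h=True, j=False, n=False, p=True;
  h=True, j=False, n=True, p=False;
  h=True, j=False, n=True, p=True;
  h=True, j=True, n=False, p=False;
  h=True, j=True, n=False, p=True;
  h=True, j=True, n=True, p=False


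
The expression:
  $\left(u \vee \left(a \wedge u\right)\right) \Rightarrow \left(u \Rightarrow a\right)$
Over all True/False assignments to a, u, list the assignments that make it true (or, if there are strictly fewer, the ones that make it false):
is false only for:
  a=False, u=True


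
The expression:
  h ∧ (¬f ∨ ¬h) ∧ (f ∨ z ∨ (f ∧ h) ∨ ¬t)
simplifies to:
h ∧ ¬f ∧ (z ∨ ¬t)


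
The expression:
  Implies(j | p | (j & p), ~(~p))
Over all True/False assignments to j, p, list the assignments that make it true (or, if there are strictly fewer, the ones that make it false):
is false only for:
  j=True, p=False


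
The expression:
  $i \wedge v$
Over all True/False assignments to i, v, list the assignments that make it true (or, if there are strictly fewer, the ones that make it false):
is true only for:
  i=True, v=True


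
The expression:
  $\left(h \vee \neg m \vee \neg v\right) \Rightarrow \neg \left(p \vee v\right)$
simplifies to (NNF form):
$\left(\neg p \wedge \neg v\right) \vee \left(m \wedge v \wedge \neg h\right)$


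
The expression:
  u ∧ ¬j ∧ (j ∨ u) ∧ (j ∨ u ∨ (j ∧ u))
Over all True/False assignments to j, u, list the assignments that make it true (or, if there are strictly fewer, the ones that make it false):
is true only for:
  j=False, u=True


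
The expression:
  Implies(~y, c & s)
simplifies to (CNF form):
(c | y) & (s | y)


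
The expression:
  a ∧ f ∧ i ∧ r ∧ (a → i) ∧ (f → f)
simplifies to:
a ∧ f ∧ i ∧ r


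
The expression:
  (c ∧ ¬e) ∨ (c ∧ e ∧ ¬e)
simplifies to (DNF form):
c ∧ ¬e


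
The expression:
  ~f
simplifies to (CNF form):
~f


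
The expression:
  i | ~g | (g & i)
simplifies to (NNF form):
i | ~g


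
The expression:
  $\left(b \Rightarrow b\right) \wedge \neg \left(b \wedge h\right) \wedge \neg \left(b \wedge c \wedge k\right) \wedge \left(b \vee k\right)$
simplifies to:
$\left(b \vee k\right) \wedge \left(\neg b \vee \neg h\right) \wedge \left(\neg b \vee \neg c \vee \neg k\right)$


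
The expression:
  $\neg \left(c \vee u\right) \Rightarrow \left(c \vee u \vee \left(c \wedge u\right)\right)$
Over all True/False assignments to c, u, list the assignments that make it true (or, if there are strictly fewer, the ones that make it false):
is false only for:
  c=False, u=False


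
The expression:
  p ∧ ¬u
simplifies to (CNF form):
p ∧ ¬u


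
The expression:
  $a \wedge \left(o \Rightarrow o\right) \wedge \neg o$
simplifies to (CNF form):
$a \wedge \neg o$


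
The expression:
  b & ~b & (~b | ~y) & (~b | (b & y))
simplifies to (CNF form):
False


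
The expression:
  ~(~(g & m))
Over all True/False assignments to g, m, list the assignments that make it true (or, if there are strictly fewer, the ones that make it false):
is true only for:
  g=True, m=True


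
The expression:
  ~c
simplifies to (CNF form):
~c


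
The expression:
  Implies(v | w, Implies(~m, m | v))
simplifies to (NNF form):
m | v | ~w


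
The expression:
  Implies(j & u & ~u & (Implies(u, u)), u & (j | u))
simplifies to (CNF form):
True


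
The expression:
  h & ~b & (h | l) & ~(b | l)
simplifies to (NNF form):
h & ~b & ~l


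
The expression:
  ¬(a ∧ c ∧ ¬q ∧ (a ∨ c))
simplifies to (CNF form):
q ∨ ¬a ∨ ¬c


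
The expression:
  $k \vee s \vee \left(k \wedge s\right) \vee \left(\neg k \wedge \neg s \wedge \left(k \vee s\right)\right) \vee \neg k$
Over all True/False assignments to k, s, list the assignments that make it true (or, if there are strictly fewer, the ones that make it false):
is always true.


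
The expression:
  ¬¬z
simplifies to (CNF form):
z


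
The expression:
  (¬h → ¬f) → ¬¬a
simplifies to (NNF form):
a ∨ (f ∧ ¬h)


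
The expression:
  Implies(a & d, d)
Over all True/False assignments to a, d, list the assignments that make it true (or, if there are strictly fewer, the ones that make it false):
is always true.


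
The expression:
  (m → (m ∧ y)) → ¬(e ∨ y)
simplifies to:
¬y ∧ (m ∨ ¬e)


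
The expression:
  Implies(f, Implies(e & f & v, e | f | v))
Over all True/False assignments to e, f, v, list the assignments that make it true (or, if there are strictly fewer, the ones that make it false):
is always true.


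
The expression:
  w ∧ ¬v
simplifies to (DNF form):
w ∧ ¬v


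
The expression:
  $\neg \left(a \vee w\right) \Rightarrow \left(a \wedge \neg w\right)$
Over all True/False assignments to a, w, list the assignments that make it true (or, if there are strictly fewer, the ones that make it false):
is false only for:
  a=False, w=False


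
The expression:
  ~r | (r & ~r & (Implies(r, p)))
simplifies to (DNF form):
~r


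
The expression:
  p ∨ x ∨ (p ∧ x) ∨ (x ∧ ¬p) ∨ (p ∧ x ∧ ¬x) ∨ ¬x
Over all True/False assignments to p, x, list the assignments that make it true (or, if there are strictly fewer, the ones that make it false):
is always true.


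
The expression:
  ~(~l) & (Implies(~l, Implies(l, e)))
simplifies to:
l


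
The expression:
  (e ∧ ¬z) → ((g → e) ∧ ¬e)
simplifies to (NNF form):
z ∨ ¬e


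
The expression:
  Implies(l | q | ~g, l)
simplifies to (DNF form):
l | (g & ~q)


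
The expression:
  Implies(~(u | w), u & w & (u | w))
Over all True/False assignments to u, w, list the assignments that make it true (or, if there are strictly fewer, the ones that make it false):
is false only for:
  u=False, w=False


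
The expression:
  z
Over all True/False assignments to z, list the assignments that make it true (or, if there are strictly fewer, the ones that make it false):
is true only for:
  z=True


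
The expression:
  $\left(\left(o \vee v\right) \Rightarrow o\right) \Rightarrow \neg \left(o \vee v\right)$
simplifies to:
$\neg o$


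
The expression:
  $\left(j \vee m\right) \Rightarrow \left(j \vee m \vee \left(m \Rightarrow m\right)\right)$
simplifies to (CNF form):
$\text{True}$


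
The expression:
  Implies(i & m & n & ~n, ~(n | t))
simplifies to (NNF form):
True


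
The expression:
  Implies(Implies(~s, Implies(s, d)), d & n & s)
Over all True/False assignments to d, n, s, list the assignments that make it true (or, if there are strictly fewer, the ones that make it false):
is true only for:
  d=True, n=True, s=True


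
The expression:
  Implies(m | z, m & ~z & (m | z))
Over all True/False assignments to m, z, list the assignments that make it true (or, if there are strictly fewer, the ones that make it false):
is true only for:
  m=False, z=False;
  m=True, z=False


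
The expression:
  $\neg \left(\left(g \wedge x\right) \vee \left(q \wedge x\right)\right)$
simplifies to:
$\left(\neg g \wedge \neg q\right) \vee \neg x$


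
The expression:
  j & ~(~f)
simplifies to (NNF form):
f & j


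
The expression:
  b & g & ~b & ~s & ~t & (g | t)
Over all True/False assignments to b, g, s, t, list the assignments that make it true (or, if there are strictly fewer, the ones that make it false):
is never true.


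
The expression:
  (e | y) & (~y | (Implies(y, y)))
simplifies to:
e | y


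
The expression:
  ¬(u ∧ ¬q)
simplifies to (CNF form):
q ∨ ¬u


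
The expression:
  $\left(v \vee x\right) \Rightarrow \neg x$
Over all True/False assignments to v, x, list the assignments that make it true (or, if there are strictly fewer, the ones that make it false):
is true only for:
  v=False, x=False;
  v=True, x=False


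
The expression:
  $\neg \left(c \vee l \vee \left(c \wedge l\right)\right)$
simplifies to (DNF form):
$\neg c \wedge \neg l$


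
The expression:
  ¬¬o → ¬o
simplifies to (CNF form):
¬o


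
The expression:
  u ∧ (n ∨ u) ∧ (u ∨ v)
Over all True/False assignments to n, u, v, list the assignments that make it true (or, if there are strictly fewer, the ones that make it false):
is true only for:
  n=False, u=True, v=False;
  n=False, u=True, v=True;
  n=True, u=True, v=False;
  n=True, u=True, v=True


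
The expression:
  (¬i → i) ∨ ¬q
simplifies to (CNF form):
i ∨ ¬q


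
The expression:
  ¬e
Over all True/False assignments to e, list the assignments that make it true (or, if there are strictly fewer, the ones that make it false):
is true only for:
  e=False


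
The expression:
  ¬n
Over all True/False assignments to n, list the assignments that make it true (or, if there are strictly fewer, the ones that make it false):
is true only for:
  n=False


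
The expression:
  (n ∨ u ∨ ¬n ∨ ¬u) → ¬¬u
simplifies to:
u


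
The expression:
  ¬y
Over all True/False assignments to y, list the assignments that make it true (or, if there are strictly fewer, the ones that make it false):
is true only for:
  y=False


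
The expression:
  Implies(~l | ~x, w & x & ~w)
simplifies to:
l & x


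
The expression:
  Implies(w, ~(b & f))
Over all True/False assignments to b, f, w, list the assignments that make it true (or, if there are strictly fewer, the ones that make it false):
is false only for:
  b=True, f=True, w=True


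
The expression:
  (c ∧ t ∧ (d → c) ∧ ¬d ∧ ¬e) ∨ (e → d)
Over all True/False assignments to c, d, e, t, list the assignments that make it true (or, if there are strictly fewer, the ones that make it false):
is false only for:
  c=False, d=False, e=True, t=False;
  c=False, d=False, e=True, t=True;
  c=True, d=False, e=True, t=False;
  c=True, d=False, e=True, t=True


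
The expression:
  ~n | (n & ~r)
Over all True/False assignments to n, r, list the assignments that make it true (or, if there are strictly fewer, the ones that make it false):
is false only for:
  n=True, r=True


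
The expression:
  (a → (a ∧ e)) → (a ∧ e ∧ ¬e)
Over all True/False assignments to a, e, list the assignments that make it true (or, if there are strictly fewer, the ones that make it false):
is true only for:
  a=True, e=False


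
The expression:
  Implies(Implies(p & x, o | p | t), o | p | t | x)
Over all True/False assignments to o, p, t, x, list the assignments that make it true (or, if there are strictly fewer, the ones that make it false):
is false only for:
  o=False, p=False, t=False, x=False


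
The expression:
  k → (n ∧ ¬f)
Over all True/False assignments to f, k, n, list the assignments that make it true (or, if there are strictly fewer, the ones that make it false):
is false only for:
  f=False, k=True, n=False;
  f=True, k=True, n=False;
  f=True, k=True, n=True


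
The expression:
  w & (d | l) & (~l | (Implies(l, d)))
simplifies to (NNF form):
d & w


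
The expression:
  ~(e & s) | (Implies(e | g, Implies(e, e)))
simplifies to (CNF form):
True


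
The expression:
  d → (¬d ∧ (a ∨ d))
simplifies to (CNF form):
¬d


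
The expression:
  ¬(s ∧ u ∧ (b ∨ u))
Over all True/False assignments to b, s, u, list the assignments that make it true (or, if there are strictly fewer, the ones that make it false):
is false only for:
  b=False, s=True, u=True;
  b=True, s=True, u=True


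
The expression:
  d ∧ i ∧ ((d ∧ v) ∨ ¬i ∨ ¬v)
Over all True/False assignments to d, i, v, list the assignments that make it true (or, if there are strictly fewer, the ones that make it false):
is true only for:
  d=True, i=True, v=False;
  d=True, i=True, v=True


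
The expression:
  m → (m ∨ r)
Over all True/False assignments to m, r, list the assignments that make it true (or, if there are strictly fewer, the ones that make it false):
is always true.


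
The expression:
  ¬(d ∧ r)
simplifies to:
¬d ∨ ¬r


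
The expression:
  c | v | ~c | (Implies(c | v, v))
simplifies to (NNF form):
True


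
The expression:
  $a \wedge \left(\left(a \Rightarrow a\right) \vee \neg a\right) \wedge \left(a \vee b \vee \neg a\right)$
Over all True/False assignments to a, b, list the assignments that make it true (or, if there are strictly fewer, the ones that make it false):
is true only for:
  a=True, b=False;
  a=True, b=True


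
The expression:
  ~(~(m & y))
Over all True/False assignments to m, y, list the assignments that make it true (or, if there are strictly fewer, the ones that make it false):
is true only for:
  m=True, y=True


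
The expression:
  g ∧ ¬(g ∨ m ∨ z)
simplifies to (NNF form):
False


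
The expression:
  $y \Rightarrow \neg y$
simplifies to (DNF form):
$\neg y$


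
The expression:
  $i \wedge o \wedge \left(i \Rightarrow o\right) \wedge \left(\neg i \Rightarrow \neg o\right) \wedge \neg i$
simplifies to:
$\text{False}$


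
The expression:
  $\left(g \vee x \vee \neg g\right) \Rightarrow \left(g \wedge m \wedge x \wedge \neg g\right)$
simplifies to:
$\text{False}$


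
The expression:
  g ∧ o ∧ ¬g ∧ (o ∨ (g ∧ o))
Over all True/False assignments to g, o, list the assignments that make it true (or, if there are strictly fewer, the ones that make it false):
is never true.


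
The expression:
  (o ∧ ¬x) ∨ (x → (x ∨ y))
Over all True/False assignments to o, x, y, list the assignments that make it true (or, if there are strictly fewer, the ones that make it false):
is always true.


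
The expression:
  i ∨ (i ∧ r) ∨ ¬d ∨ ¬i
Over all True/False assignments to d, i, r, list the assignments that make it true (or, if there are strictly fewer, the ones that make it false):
is always true.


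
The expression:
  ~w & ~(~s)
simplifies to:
s & ~w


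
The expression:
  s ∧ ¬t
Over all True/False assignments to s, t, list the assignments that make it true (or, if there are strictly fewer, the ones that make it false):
is true only for:
  s=True, t=False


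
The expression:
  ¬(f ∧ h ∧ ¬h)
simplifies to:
True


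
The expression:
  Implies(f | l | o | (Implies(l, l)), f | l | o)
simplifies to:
f | l | o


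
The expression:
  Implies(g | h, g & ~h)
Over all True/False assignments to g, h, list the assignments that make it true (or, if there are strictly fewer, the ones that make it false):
is true only for:
  g=False, h=False;
  g=True, h=False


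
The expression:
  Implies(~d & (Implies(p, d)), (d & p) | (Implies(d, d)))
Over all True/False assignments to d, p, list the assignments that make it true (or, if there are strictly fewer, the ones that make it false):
is always true.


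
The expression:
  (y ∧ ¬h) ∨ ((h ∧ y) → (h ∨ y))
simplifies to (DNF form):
True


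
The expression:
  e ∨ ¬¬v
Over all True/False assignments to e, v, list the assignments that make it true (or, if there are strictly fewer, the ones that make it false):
is false only for:
  e=False, v=False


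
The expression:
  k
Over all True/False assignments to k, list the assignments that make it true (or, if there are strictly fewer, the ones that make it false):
is true only for:
  k=True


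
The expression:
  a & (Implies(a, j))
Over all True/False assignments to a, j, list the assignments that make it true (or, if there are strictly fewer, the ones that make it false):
is true only for:
  a=True, j=True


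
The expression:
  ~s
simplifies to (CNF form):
~s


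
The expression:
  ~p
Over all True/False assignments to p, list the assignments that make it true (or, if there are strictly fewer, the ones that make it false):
is true only for:
  p=False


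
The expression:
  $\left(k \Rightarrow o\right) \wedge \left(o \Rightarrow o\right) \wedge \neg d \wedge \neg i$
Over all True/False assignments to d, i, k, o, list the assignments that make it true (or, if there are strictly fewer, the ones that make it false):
is true only for:
  d=False, i=False, k=False, o=False;
  d=False, i=False, k=False, o=True;
  d=False, i=False, k=True, o=True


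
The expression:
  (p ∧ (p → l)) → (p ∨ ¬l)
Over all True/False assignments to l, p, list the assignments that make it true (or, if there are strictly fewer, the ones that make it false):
is always true.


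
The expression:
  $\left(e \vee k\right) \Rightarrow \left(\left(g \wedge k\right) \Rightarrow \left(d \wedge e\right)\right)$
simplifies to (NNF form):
$\left(d \wedge e\right) \vee \neg g \vee \neg k$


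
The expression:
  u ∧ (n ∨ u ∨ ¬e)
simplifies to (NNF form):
u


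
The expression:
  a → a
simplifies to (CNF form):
True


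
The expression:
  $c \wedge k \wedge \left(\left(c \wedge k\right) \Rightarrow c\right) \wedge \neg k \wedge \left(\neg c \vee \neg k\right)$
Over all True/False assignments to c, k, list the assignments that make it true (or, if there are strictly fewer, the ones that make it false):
is never true.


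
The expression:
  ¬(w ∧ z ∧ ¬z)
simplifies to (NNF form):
True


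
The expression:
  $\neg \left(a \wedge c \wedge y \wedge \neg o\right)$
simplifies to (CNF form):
$o \vee \neg a \vee \neg c \vee \neg y$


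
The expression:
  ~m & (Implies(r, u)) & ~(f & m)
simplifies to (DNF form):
(u & ~m) | (~m & ~r)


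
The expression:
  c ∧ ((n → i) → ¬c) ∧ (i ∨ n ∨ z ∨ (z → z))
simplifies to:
c ∧ n ∧ ¬i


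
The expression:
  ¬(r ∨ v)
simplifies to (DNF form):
¬r ∧ ¬v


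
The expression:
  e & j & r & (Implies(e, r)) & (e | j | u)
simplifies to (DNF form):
e & j & r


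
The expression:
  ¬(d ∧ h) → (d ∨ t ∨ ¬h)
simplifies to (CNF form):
d ∨ t ∨ ¬h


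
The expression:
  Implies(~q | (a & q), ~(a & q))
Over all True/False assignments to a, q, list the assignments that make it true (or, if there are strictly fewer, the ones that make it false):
is false only for:
  a=True, q=True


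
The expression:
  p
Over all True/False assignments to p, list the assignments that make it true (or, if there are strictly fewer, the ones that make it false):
is true only for:
  p=True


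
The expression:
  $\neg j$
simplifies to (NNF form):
$\neg j$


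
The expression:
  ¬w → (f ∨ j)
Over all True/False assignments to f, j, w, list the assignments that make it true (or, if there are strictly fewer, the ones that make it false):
is false only for:
  f=False, j=False, w=False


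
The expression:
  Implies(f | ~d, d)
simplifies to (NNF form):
d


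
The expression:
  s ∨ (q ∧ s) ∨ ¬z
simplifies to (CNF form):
s ∨ ¬z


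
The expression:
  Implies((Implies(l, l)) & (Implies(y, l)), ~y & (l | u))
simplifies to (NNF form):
(l | u | y) & (~l | ~y)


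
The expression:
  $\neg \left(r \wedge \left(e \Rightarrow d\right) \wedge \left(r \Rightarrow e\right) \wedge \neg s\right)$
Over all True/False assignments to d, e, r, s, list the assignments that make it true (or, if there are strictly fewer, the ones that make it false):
is false only for:
  d=True, e=True, r=True, s=False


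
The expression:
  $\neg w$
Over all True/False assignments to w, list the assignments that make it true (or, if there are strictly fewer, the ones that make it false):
is true only for:
  w=False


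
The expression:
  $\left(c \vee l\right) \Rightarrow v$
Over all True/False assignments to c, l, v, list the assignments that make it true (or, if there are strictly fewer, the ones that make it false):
is false only for:
  c=False, l=True, v=False;
  c=True, l=False, v=False;
  c=True, l=True, v=False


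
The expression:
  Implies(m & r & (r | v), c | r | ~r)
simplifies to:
True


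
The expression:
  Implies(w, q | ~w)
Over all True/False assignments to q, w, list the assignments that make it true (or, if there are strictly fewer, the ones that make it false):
is false only for:
  q=False, w=True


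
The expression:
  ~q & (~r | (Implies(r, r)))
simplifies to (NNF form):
~q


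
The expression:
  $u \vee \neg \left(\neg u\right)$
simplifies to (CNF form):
$u$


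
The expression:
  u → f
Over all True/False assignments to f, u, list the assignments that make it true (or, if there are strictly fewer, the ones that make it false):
is false only for:
  f=False, u=True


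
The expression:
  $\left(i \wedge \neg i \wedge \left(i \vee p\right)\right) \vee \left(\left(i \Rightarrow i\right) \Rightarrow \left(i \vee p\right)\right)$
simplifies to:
$i \vee p$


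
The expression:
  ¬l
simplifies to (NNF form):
¬l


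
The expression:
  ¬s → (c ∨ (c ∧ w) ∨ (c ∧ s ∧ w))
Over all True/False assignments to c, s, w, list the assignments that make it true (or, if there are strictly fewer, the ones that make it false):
is false only for:
  c=False, s=False, w=False;
  c=False, s=False, w=True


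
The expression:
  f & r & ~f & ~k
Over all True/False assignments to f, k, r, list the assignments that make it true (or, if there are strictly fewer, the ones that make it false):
is never true.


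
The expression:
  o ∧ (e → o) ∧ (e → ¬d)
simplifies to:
o ∧ (¬d ∨ ¬e)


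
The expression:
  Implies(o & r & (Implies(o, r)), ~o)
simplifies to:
~o | ~r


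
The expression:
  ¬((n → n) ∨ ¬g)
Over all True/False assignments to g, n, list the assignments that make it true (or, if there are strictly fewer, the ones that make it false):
is never true.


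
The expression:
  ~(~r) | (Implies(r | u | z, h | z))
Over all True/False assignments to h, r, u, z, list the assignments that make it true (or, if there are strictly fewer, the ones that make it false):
is false only for:
  h=False, r=False, u=True, z=False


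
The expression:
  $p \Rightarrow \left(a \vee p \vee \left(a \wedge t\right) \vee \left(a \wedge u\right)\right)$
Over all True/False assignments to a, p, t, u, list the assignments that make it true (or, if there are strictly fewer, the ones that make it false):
is always true.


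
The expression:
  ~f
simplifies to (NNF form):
~f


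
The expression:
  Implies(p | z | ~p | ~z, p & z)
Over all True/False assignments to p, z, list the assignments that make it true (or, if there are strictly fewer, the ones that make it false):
is true only for:
  p=True, z=True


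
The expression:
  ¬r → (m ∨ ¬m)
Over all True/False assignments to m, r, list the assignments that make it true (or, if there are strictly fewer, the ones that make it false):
is always true.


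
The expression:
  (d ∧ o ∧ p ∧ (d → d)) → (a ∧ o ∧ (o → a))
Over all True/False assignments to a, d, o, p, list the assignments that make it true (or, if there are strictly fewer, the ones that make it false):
is false only for:
  a=False, d=True, o=True, p=True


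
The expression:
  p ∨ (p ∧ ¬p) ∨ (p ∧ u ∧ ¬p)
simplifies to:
p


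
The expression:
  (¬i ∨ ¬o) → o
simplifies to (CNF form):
o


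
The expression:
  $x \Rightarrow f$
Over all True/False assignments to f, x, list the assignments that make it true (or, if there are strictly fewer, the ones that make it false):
is false only for:
  f=False, x=True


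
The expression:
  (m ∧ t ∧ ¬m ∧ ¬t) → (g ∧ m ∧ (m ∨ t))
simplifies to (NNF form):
True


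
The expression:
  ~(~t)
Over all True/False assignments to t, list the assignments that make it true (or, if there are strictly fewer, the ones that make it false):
is true only for:
  t=True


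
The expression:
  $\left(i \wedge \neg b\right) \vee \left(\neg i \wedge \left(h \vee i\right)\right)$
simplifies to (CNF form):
$\left(h \vee i\right) \wedge \left(\neg b \vee \neg i\right)$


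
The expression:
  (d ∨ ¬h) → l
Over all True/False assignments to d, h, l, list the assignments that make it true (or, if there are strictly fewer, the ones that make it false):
is false only for:
  d=False, h=False, l=False;
  d=True, h=False, l=False;
  d=True, h=True, l=False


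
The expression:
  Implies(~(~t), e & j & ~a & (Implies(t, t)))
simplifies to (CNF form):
(e | ~t) & (j | ~t) & (~a | ~t)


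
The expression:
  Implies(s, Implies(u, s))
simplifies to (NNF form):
True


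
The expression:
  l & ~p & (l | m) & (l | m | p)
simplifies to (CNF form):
l & ~p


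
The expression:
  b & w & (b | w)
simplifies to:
b & w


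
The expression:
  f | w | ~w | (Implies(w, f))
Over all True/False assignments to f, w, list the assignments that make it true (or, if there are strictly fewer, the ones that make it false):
is always true.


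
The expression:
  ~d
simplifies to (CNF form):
~d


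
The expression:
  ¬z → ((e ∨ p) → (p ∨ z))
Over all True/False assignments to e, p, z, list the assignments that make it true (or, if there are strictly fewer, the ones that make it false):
is false only for:
  e=True, p=False, z=False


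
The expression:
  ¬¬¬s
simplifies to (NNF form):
¬s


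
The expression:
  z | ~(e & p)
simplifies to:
z | ~e | ~p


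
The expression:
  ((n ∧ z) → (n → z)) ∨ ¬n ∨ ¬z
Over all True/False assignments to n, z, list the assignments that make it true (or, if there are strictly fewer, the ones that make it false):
is always true.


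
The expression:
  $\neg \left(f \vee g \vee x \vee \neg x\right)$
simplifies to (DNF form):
$\text{False}$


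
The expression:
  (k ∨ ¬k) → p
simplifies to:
p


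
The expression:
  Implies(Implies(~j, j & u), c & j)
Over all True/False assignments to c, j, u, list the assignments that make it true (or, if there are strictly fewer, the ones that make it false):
is false only for:
  c=False, j=True, u=False;
  c=False, j=True, u=True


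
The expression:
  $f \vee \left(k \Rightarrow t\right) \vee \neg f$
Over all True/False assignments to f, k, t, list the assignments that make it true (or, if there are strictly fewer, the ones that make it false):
is always true.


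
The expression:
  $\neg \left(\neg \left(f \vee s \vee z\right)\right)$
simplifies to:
$f \vee s \vee z$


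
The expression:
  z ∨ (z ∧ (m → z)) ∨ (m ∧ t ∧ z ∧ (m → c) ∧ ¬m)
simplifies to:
z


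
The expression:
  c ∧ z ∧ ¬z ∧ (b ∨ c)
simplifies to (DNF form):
False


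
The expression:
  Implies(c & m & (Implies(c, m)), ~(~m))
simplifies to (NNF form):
True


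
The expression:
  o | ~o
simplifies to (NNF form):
True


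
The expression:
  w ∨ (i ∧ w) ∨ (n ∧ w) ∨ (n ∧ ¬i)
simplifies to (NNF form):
w ∨ (n ∧ ¬i)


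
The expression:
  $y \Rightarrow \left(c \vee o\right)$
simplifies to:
$c \vee o \vee \neg y$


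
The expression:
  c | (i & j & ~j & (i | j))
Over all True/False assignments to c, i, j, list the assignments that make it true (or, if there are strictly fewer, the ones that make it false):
is true only for:
  c=True, i=False, j=False;
  c=True, i=False, j=True;
  c=True, i=True, j=False;
  c=True, i=True, j=True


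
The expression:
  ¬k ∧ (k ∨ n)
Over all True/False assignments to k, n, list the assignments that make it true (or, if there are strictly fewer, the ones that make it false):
is true only for:
  k=False, n=True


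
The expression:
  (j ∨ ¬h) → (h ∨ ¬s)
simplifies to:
h ∨ ¬s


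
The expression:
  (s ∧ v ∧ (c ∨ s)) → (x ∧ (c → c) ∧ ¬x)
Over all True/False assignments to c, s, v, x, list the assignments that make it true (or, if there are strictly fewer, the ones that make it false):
is false only for:
  c=False, s=True, v=True, x=False;
  c=False, s=True, v=True, x=True;
  c=True, s=True, v=True, x=False;
  c=True, s=True, v=True, x=True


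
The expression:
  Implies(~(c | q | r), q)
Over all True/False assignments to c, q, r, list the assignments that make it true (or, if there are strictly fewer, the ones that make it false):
is false only for:
  c=False, q=False, r=False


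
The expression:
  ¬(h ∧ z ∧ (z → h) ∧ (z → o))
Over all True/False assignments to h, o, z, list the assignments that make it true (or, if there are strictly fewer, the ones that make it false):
is false only for:
  h=True, o=True, z=True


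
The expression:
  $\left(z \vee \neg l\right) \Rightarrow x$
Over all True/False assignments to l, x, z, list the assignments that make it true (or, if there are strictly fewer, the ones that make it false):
is false only for:
  l=False, x=False, z=False;
  l=False, x=False, z=True;
  l=True, x=False, z=True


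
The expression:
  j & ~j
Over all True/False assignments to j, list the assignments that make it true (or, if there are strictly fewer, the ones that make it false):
is never true.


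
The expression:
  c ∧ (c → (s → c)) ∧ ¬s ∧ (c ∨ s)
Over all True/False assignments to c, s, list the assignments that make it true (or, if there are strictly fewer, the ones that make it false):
is true only for:
  c=True, s=False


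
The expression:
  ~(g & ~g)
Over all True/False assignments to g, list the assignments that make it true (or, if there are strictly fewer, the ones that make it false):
is always true.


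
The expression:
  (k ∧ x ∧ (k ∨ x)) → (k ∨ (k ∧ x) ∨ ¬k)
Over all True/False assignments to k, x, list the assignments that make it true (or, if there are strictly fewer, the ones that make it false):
is always true.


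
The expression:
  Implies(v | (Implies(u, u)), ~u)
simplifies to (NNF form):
~u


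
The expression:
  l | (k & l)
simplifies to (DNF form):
l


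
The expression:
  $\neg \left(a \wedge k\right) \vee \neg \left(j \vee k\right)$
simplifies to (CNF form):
$\neg a \vee \neg k$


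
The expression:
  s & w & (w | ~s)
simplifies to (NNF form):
s & w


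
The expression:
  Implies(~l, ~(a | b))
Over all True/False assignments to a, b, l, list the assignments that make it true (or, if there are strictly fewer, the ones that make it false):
is false only for:
  a=False, b=True, l=False;
  a=True, b=False, l=False;
  a=True, b=True, l=False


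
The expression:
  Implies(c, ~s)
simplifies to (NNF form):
~c | ~s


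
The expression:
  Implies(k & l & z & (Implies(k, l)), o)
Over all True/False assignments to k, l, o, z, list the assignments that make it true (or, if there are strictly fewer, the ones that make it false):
is false only for:
  k=True, l=True, o=False, z=True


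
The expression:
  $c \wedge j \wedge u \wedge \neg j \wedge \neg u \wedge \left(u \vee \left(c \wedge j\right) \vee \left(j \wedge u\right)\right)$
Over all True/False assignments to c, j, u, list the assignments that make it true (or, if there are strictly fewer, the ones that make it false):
is never true.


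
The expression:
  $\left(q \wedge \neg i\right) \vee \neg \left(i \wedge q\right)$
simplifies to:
$\neg i \vee \neg q$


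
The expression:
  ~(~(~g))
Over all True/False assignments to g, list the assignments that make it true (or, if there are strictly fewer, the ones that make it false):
is true only for:
  g=False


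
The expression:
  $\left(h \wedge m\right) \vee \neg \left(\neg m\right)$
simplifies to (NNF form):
$m$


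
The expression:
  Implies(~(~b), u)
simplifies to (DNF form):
u | ~b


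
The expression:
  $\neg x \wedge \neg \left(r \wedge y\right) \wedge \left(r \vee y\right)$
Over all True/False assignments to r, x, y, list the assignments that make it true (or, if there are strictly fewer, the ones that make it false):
is true only for:
  r=False, x=False, y=True;
  r=True, x=False, y=False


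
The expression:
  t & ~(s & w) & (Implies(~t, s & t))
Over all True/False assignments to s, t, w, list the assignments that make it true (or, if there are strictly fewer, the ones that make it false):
is true only for:
  s=False, t=True, w=False;
  s=False, t=True, w=True;
  s=True, t=True, w=False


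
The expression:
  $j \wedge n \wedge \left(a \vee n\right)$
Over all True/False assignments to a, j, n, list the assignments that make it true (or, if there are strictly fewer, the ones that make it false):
is true only for:
  a=False, j=True, n=True;
  a=True, j=True, n=True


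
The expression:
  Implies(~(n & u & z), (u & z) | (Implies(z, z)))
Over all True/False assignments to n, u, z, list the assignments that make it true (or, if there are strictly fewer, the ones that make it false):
is always true.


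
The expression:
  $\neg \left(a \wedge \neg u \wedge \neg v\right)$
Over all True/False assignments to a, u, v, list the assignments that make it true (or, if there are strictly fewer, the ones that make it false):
is false only for:
  a=True, u=False, v=False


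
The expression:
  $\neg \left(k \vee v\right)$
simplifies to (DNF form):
$\neg k \wedge \neg v$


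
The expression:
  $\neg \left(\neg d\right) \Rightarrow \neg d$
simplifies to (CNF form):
$\neg d$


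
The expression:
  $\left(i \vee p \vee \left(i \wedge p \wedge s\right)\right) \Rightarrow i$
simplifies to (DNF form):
$i \vee \neg p$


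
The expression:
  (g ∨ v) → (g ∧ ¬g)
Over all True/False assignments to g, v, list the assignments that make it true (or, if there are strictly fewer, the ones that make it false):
is true only for:
  g=False, v=False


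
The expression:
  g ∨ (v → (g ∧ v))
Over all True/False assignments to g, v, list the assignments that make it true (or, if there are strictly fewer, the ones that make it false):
is false only for:
  g=False, v=True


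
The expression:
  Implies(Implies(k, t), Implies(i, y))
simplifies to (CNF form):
(k | y | ~i) & (y | ~i | ~t)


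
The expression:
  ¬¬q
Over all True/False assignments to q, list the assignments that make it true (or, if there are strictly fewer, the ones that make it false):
is true only for:
  q=True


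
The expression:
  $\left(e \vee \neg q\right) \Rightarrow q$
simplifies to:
$q$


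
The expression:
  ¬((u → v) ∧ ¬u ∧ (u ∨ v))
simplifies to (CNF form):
u ∨ ¬v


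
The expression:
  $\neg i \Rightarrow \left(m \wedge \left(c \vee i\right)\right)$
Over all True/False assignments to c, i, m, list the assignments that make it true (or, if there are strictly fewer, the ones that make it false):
is false only for:
  c=False, i=False, m=False;
  c=False, i=False, m=True;
  c=True, i=False, m=False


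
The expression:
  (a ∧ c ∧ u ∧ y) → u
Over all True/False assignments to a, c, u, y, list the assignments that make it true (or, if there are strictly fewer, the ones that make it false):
is always true.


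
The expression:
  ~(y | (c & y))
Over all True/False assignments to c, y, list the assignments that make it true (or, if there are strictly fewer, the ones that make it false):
is true only for:
  c=False, y=False;
  c=True, y=False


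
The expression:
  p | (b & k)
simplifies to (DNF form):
p | (b & k)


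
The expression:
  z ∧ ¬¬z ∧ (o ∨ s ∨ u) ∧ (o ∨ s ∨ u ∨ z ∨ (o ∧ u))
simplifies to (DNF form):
(o ∧ z) ∨ (s ∧ z) ∨ (u ∧ z)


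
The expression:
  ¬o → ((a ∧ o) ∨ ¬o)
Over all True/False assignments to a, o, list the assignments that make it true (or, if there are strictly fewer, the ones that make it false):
is always true.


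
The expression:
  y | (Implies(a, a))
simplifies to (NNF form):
True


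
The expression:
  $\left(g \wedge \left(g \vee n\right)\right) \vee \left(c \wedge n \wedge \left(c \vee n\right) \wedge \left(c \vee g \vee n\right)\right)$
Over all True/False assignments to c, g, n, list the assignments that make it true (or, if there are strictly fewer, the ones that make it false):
is false only for:
  c=False, g=False, n=False;
  c=False, g=False, n=True;
  c=True, g=False, n=False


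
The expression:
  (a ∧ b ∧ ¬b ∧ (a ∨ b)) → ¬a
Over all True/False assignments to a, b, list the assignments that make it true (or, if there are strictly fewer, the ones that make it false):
is always true.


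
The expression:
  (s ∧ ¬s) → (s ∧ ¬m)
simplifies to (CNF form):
True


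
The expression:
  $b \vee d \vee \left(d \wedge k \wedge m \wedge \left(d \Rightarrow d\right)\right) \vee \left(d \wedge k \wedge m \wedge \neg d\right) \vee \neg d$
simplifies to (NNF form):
$\text{True}$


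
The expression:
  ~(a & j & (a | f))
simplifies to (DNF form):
~a | ~j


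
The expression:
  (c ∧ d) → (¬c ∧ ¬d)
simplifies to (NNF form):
¬c ∨ ¬d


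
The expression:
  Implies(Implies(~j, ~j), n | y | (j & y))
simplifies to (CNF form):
n | y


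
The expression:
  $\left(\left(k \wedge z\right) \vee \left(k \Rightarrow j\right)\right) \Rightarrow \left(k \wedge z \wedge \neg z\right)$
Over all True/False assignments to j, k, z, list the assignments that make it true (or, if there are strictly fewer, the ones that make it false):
is true only for:
  j=False, k=True, z=False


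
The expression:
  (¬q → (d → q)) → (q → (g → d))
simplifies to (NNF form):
d ∨ ¬g ∨ ¬q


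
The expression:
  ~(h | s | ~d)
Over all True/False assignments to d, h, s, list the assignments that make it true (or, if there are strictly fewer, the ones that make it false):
is true only for:
  d=True, h=False, s=False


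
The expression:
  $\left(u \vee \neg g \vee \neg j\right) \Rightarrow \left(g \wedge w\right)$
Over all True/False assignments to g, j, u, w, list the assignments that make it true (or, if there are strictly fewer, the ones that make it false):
is true only for:
  g=True, j=False, u=False, w=True;
  g=True, j=False, u=True, w=True;
  g=True, j=True, u=False, w=False;
  g=True, j=True, u=False, w=True;
  g=True, j=True, u=True, w=True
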